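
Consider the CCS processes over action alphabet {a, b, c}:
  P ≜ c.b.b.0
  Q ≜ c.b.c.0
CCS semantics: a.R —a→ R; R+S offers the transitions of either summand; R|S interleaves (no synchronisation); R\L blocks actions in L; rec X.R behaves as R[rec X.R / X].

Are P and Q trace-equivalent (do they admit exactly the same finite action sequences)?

trace-distinct — witness ⟨cbb⟩

Reachable graph of P (4 states):
  m0 = c.b.b.0 ⊢ --c--▸ m1
  m1 = b.b.0 ⊢ --b--▸ m2
  m2 = b.0 ⊢ --b--▸ m3
  m3 = 0 ⊢ deadlocked
Reachable graph of Q (4 states):
  n0 = c.b.c.0 ⊢ --c--▸ n1
  n1 = b.c.0 ⊢ --b--▸ n2
  n2 = c.0 ⊢ --c--▸ n3
  n3 = 0 ⊢ deadlocked
Run σ = ⟨cbb⟩ on P: start {m0}
  step 1 (c): {m1}
  step 2 (b): {m2}
  step 3 (b): {m3}
  ✓ P
Run σ = ⟨cbb⟩ on Q: start {n0}
  step 1 (c): {n1}
  step 2 (b): {n2}
  step 3 (b): no successor for Q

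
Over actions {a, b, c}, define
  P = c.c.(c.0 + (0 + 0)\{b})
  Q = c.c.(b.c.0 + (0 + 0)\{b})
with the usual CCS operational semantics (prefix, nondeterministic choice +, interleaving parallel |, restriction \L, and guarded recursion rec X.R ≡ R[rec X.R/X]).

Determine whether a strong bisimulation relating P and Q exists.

P's transition system — 4 states:
  s0 = c.c.(c.0 + (0 + 0)\{b}) → --c--▸ s1
  s1 = c.(c.0 + (0 + 0)\{b}) → --c--▸ s2
  s2 = c.0 + (0 + 0)\{b} → --c--▸ s3
  s3 = 0 → ·
Q's transition system — 5 states:
  t0 = c.c.(b.c.0 + (0 + 0)\{b}) → --c--▸ t1
  t1 = c.(b.c.0 + (0 + 0)\{b}) → --c--▸ t2
  t2 = b.c.0 + (0 + 0)\{b} → --b--▸ t3
  t3 = c.0 → --c--▸ t4
  t4 = 0 → ·
Partition-refinement fixed point:
  B0 = {s0}
  B1 = {s1}
  B2 = {s2, t3}
  B3 = {s3, t4}
  B4 = {t0}
  B5 = {t1}
  B6 = {t2}
s0 ∈ B0, t0 ∈ B4 → different blocks

NO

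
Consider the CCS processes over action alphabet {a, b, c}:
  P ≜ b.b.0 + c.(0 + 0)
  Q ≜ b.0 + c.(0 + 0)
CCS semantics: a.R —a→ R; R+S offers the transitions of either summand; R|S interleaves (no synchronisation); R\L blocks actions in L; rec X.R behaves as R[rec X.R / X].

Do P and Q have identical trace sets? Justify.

traces(P) ≠ traces(Q) — witness ⟨bb⟩

LTS(P): 4 reachable states
  u0 = b.b.0 + c.(0 + 0) :: =b=> u1, =c=> u2
  u1 = b.0 :: =b=> u3
  u2 = 0 + 0 :: (no moves)
  u3 = 0 :: (no moves)
LTS(Q): 3 reachable states
  v0 = b.0 + c.(0 + 0) :: =b=> v1, =c=> v2
  v1 = 0 :: (no moves)
  v2 = 0 + 0 :: (no moves)
Trace ⟨bb⟩ through P, begin at {u0}:
  [1] b ⇒ {u1}
  [2] b ⇒ {u3}
  ✓ P
Trace ⟨bb⟩ through Q, begin at {v0}:
  [1] b ⇒ {v1}
  [2] b ⇒ no successor for Q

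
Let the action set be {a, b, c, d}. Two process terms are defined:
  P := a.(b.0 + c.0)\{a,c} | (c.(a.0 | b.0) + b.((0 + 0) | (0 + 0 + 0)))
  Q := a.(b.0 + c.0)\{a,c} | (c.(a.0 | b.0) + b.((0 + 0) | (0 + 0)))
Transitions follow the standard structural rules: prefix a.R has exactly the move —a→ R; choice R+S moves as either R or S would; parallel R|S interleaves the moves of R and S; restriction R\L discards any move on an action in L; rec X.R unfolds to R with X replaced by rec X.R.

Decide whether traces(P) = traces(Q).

LTS(P): 18 reachable states
  m0 = a.(b.0 + c.0)\{a,c} | (c.(a.0 | b.0) + b.((0 + 0) | (0 + 0 + 0))) | —a→ m1, —b→ m2, —c→ m3
  m1 = (b.0 + c.0)\{a,c} | (c.(a.0 | b.0) + b.((0 + 0) | (0 + 0 + 0))) | —b→ m4, —b→ m5, —c→ m6
  m2 = a.(b.0 + c.0)\{a,c} | ((0 + 0) | (0 + 0 + 0)) | —a→ m4
  m3 = a.(b.0 + c.0)\{a,c} | (a.0 | b.0) | —a→ m6, —a→ m7, —b→ m8
  m4 = (b.0 + c.0)\{a,c} | ((0 + 0) | (0 + 0 + 0)) | —b→ m9
  m5 = 0\{a,c} | (c.(a.0 | b.0) + b.((0 + 0) | (0 + 0 + 0))) | —b→ m9, —c→ m10
  m6 = (b.0 + c.0)\{a,c} | (a.0 | b.0) | —a→ m11, —b→ m10, —b→ m12
  m7 = a.(b.0 + c.0)\{a,c} | (0 | b.0) | —a→ m11, —b→ m13
  m8 = a.(b.0 + c.0)\{a,c} | (a.0 | 0) | —a→ m12, —a→ m13
  m9 = 0\{a,c} | ((0 + 0) | (0 + 0 + 0)) | (no moves)
  m10 = 0\{a,c} | (a.0 | b.0) | —a→ m14, —b→ m15
  m11 = (b.0 + c.0)\{a,c} | (0 | b.0) | —b→ m14, —b→ m16
  m12 = (b.0 + c.0)\{a,c} | (a.0 | 0) | —a→ m16, —b→ m15
  m13 = a.(b.0 + c.0)\{a,c} | (0 | 0) | —a→ m16
  m14 = 0\{a,c} | (0 | b.0) | —b→ m17
  m15 = 0\{a,c} | (a.0 | 0) | —a→ m17
  m16 = (b.0 + c.0)\{a,c} | (0 | 0) | —b→ m17
  m17 = 0\{a,c} | (0 | 0) | (no moves)
LTS(Q): 18 reachable states
  n0 = a.(b.0 + c.0)\{a,c} | (c.(a.0 | b.0) + b.((0 + 0) | (0 + 0))) | —a→ n1, —b→ n2, —c→ n3
  n1 = (b.0 + c.0)\{a,c} | (c.(a.0 | b.0) + b.((0 + 0) | (0 + 0))) | —b→ n4, —b→ n5, —c→ n6
  n2 = a.(b.0 + c.0)\{a,c} | ((0 + 0) | (0 + 0)) | —a→ n4
  n3 = a.(b.0 + c.0)\{a,c} | (a.0 | b.0) | —a→ n6, —a→ n7, —b→ n8
  n4 = (b.0 + c.0)\{a,c} | ((0 + 0) | (0 + 0)) | —b→ n9
  n5 = 0\{a,c} | (c.(a.0 | b.0) + b.((0 + 0) | (0 + 0))) | —b→ n9, —c→ n10
  n6 = (b.0 + c.0)\{a,c} | (a.0 | b.0) | —a→ n11, —b→ n10, —b→ n12
  n7 = a.(b.0 + c.0)\{a,c} | (0 | b.0) | —a→ n11, —b→ n13
  n8 = a.(b.0 + c.0)\{a,c} | (a.0 | 0) | —a→ n12, —a→ n13
  n9 = 0\{a,c} | ((0 + 0) | (0 + 0)) | (no moves)
  n10 = 0\{a,c} | (a.0 | b.0) | —a→ n14, —b→ n15
  n11 = (b.0 + c.0)\{a,c} | (0 | b.0) | —b→ n14, —b→ n16
  n12 = (b.0 + c.0)\{a,c} | (a.0 | 0) | —a→ n16, —b→ n15
  n13 = a.(b.0 + c.0)\{a,c} | (0 | 0) | —a→ n16
  n14 = 0\{a,c} | (0 | b.0) | —b→ n17
  n15 = 0\{a,c} | (a.0 | 0) | —a→ n17
  n16 = (b.0 + c.0)\{a,c} | (0 | 0) | —b→ n17
  n17 = 0\{a,c} | (0 | 0) | (no moves)
Partition-refinement fixed point:
  B0 = {m0, n0}
  B1 = {m3, n3}
  B2 = {m8, n8}
  B3 = {m10, m12, n10, n12}
  B4 = {m14, m16, m4, n14, n16, n4}
  B5 = {m17, m9, n17, n9}
  B6 = {m15, n15}
  B7 = {m13, m2, n13, n2}
  B8 = {m6, n6}
  B9 = {m11, n11}
  B10 = {m7, n7}
  B11 = {m1, n1}
  B12 = {m5, n5}
m0 ∈ B0, n0 ∈ B0 → same block
Bisimilar ⇒ trace-equivalent.

trace-equivalent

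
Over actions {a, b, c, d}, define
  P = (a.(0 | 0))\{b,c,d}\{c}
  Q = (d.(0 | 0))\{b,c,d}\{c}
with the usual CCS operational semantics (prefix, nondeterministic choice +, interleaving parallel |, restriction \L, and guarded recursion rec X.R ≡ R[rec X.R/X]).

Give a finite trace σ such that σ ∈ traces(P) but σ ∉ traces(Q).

a

P's transition system — 2 states:
  p0 = (a.(0 | 0))\{b,c,d}\{c} :: ··a··> p1
  p1 = (0 | 0)\{b,c,d}\{c} :: (no moves)
Q's transition system — 1 states:
  q0 = (d.(0 | 0))\{b,c,d}\{c} :: (no moves)
Run σ = ⟨a⟩ on P: start {p0}
  after a @ step 1: {p1}
  P completes σ.
Run σ = ⟨a⟩ on Q: start {q0}
  after a @ step 1: ∅ (Q stuck)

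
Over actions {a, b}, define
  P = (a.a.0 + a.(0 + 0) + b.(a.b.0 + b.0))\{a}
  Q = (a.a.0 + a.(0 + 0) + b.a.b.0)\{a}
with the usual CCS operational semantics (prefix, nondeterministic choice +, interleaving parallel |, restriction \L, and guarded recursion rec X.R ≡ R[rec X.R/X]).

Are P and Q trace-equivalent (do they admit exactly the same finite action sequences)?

NO — witness ⟨bb⟩

LTS(P): 3 reachable states
  s0 = (a.a.0 + a.(0 + 0) + b.(a.b.0 + b.0))\{a} | ··b··> s1
  s1 = (a.b.0 + b.0)\{a} | ··b··> s2
  s2 = 0\{a} | ∅
LTS(Q): 2 reachable states
  t0 = (a.a.0 + a.(0 + 0) + b.a.b.0)\{a} | ··b··> t1
  t1 = (a.b.0)\{a} | ∅
Trace ⟨bb⟩ through P, begin at {s0}:
  step 1 (b): {s1}
  step 2 (b): {s2}
  ✓ P
Trace ⟨bb⟩ through Q, begin at {t0}:
  step 1 (b): {t1}
  step 2 (b): no successor for Q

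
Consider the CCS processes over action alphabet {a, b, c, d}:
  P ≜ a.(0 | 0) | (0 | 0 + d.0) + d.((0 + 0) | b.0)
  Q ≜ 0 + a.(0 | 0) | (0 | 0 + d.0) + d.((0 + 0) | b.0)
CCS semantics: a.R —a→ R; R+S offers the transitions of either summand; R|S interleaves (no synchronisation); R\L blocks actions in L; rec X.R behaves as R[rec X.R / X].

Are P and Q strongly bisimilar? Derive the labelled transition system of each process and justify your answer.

LTS(P): 6 reachable states
  m0 = a.(0 | 0) | (0 | 0 + d.0) + d.((0 + 0) | b.0) :: --a--▸ m1, --d--▸ m2, --d--▸ m3
  m1 = 0 | 0 | (0 | 0 + d.0) :: --d--▸ m4
  m2 = (0 + 0) | b.0 :: --b--▸ m5
  m3 = a.(0 | 0) | 0 :: --a--▸ m4
  m4 = 0 | 0 | 0 :: (no moves)
  m5 = (0 + 0) | 0 :: (no moves)
LTS(Q): 6 reachable states
  n0 = 0 + a.(0 | 0) | (0 | 0 + d.0) + d.((0 + 0) | b.0) :: --a--▸ n1, --d--▸ n2, --d--▸ n3
  n1 = 0 | 0 | (0 | 0 + d.0) :: --d--▸ n4
  n2 = (0 + 0) | b.0 :: --b--▸ n5
  n3 = a.(0 | 0) | 0 :: --a--▸ n4
  n4 = 0 | 0 | 0 :: (no moves)
  n5 = (0 + 0) | 0 :: (no moves)
Coarsest stable partition (strong bisimilarity classes):
  B0 = {m0, n0}
  B1 = {m1, n1}
  B2 = {m4, m5, n4, n5}
  B3 = {m3, n3}
  B4 = {m2, n2}
m0 ∈ B0, n0 ∈ B0 → same block

YES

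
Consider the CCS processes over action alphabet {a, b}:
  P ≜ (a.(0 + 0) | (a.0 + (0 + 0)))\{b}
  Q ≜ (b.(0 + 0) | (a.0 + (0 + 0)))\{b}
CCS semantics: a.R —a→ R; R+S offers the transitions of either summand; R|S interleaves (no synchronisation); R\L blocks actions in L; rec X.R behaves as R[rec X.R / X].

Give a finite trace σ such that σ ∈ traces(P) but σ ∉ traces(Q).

aa

Reachable graph of P (4 states):
  p0 = (a.(0 + 0) | (a.0 + (0 + 0)))\{b} has moves —a→ p1, —a→ p2
  p1 = ((0 + 0) | (a.0 + (0 + 0)))\{b} has moves —a→ p3
  p2 = (a.(0 + 0) | 0)\{b} has moves —a→ p3
  p3 = ((0 + 0) | 0)\{b} has moves ∅
Reachable graph of Q (2 states):
  q0 = (b.(0 + 0) | (a.0 + (0 + 0)))\{b} has moves —a→ q1
  q1 = (b.(0 + 0) | 0)\{b} has moves ∅
Trace ⟨aa⟩ through P, begin at {p0}:
  after a @ step 1: {p1, p2}
  after a @ step 2: {p3}
  — P admits the full trace.
Trace ⟨aa⟩ through Q, begin at {q0}:
  after a @ step 1: {q1}
  after a @ step 2: ∅  — Q cannot continue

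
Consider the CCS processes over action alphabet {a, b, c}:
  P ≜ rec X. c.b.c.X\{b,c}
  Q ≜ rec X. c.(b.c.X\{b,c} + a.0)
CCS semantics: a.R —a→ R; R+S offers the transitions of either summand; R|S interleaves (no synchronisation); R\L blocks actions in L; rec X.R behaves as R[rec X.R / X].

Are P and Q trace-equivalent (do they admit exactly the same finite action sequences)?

LTS(P): 4 reachable states
  s0 = rec X. c.b.c.X\{b,c} → —c→ s1
  s1 = b.c.(rec X. c.b.c.X\{b,c})\{b,c} → —b→ s2
  s2 = c.(rec X. c.b.c.X\{b,c})\{b,c} → —c→ s3
  s3 = (rec X. c.b.c.X\{b,c})\{b,c} → ·
LTS(Q): 5 reachable states
  t0 = rec X. c.(b.c.X\{b,c} + a.0) → —c→ t1
  t1 = b.c.(rec X. c.(b.c.X\{b,c} + a.0))\{b,c} + a.0 → —a→ t2, —b→ t3
  t2 = 0 → ·
  t3 = c.(rec X. c.(b.c.X\{b,c} + a.0))\{b,c} → —c→ t4
  t4 = (rec X. c.(b.c.X\{b,c} + a.0))\{b,c} → ·
Run σ = ⟨ca⟩ on Q: start {t0}
  after c @ step 1: {t1}
  after a @ step 2: {t2}
  ✓ Q
Run σ = ⟨ca⟩ on P: start {s0}
  after c @ step 1: {s1}
  after a @ step 2: ∅  — P cannot continue

NO — witness ⟨ca⟩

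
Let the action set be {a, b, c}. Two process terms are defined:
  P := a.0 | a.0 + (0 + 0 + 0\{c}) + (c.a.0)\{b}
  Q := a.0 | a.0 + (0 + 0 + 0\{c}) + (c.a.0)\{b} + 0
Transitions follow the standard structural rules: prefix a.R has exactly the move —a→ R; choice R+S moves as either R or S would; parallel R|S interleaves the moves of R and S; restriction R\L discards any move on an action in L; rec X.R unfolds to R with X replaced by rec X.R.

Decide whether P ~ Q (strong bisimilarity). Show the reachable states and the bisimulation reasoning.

Reachable graph of P (6 states):
  m0 = a.0 | a.0 + (0 + 0 + 0\{c}) + (c.a.0)\{b} has moves ··a··> m1, ··a··> m2, ··c··> m3
  m1 = 0 | a.0 has moves ··a··> m4
  m2 = a.0 | 0 has moves ··a··> m4
  m3 = (a.0)\{b} has moves ··a··> m5
  m4 = 0 | 0 has moves stopped
  m5 = 0\{b} has moves stopped
Reachable graph of Q (6 states):
  n0 = a.0 | a.0 + (0 + 0 + 0\{c}) + (c.a.0)\{b} + 0 has moves ··a··> n1, ··a··> n2, ··c··> n3
  n1 = 0 | a.0 has moves ··a··> n4
  n2 = a.0 | 0 has moves ··a··> n4
  n3 = (a.0)\{b} has moves ··a··> n5
  n4 = 0 | 0 has moves stopped
  n5 = 0\{b} has moves stopped
Coarsest stable partition (strong bisimilarity classes):
  B0 = {m0, n0}
  B1 = {m1, m2, m3, n1, n2, n3}
  B2 = {m4, m5, n4, n5}
m0 ∈ B0, n0 ∈ B0 → same block

bisimilar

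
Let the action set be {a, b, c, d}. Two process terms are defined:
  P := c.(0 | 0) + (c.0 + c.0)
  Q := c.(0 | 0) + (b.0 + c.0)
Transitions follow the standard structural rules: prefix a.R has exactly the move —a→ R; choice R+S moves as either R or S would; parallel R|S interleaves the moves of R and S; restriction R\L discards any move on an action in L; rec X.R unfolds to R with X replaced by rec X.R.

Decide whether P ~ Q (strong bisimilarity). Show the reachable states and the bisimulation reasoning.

LTS(P): 3 reachable states
  p0 = c.(0 | 0) + (c.0 + c.0) → --c--▸ p1, --c--▸ p2
  p1 = 0 → stopped
  p2 = 0 | 0 → stopped
LTS(Q): 3 reachable states
  q0 = c.(0 | 0) + (b.0 + c.0) → --b--▸ q1, --c--▸ q1, --c--▸ q2
  q1 = 0 → stopped
  q2 = 0 | 0 → stopped
Coarsest stable partition (strong bisimilarity classes):
  B0 = {p0}
  B1 = {p1, p2, q1, q2}
  B2 = {q0}
p0 ∈ B0, q0 ∈ B2 → different blocks

not bisimilar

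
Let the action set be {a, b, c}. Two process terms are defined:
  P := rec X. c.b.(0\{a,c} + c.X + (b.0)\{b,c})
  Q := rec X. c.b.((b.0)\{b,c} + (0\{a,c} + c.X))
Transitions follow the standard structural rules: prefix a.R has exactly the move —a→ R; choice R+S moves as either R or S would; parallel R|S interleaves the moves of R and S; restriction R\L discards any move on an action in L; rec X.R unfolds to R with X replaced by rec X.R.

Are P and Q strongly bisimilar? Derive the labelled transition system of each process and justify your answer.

YES

LTS(P): 3 reachable states
  u0 = rec X. c.b.(0\{a,c} + c.X + (b.0)\{b,c}) has moves =c=> u1
  u1 = b.(0\{a,c} + c.(rec X. c.b.(0\{a,c} + c.X + (b.0)\{b,c})) + (b.0)\{b,c}) has moves =b=> u2
  u2 = 0\{a,c} + c.(rec X. c.b.(0\{a,c} + c.X + (b.0)\{b,c})) + (b.0)\{b,c} has moves =c=> u0
LTS(Q): 3 reachable states
  v0 = rec X. c.b.((b.0)\{b,c} + (0\{a,c} + c.X)) has moves =c=> v1
  v1 = b.((b.0)\{b,c} + (0\{a,c} + c.(rec X. c.b.((b.0)\{b,c} + (0\{a,c} + c.X))))) has moves =b=> v2
  v2 = (b.0)\{b,c} + (0\{a,c} + c.(rec X. c.b.((b.0)\{b,c} + (0\{a,c} + c.X)))) has moves =c=> v0
Partition-refinement fixed point:
  B0 = {u0, v0}
  B1 = {u1, v1}
  B2 = {u2, v2}
u0 ∈ B0, v0 ∈ B0 → same block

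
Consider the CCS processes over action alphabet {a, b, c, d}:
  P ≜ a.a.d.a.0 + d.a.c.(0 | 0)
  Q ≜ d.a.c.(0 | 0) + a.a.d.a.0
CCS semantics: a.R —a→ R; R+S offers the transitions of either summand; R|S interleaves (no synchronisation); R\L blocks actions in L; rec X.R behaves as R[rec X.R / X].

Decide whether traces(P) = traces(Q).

YES

Reachable graph of P (8 states):
  s0 = a.a.d.a.0 + d.a.c.(0 | 0) | --a--▸ s1, --d--▸ s2
  s1 = a.d.a.0 | --a--▸ s3
  s2 = a.c.(0 | 0) | --a--▸ s4
  s3 = d.a.0 | --d--▸ s5
  s4 = c.(0 | 0) | --c--▸ s6
  s5 = a.0 | --a--▸ s7
  s6 = 0 | 0 | stopped
  s7 = 0 | stopped
Reachable graph of Q (8 states):
  t0 = d.a.c.(0 | 0) + a.a.d.a.0 | --a--▸ t1, --d--▸ t2
  t1 = a.d.a.0 | --a--▸ t3
  t2 = a.c.(0 | 0) | --a--▸ t4
  t3 = d.a.0 | --d--▸ t5
  t4 = c.(0 | 0) | --c--▸ t6
  t5 = a.0 | --a--▸ t7
  t6 = 0 | 0 | stopped
  t7 = 0 | stopped
Partition-refinement fixed point:
  B0 = {s0, t0}
  B1 = {s2, t2}
  B2 = {s4, t4}
  B3 = {s6, s7, t6, t7}
  B4 = {s1, t1}
  B5 = {s3, t3}
  B6 = {s5, t5}
s0 ∈ B0, t0 ∈ B0 → same block
Bisimilar ⇒ trace-equivalent.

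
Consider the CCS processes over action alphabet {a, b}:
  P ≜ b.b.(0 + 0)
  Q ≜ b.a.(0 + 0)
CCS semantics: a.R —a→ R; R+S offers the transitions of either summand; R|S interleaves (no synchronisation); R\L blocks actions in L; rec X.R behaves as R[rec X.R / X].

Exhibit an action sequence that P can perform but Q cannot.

P's transition system — 3 states:
  m0 = b.b.(0 + 0) :: —b→ m1
  m1 = b.(0 + 0) :: —b→ m2
  m2 = 0 + 0 :: ·
Q's transition system — 3 states:
  n0 = b.a.(0 + 0) :: —b→ n1
  n1 = a.(0 + 0) :: —a→ n2
  n2 = 0 + 0 :: ·
Run σ = ⟨bb⟩ on P: start {m0}
  [1] b ⇒ {m1}
  [2] b ⇒ {m2}
  ✓ P
Run σ = ⟨bb⟩ on Q: start {n0}
  [1] b ⇒ {n1}
  [2] b ⇒ ∅  — Q cannot continue

bb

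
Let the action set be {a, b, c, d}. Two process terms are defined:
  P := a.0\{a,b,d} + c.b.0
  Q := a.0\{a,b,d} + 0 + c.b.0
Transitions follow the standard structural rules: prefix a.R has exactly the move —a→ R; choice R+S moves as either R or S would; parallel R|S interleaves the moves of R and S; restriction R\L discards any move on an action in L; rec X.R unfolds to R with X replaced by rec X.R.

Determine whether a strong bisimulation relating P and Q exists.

Reachable graph of P (4 states):
  m0 = a.0\{a,b,d} + c.b.0 ⊢ --a--▸ m1, --c--▸ m2
  m1 = 0\{a,b,d} ⊢ ·
  m2 = b.0 ⊢ --b--▸ m3
  m3 = 0 ⊢ ·
Reachable graph of Q (4 states):
  n0 = a.0\{a,b,d} + 0 + c.b.0 ⊢ --a--▸ n1, --c--▸ n2
  n1 = 0\{a,b,d} ⊢ ·
  n2 = b.0 ⊢ --b--▸ n3
  n3 = 0 ⊢ ·
Partition-refinement fixed point:
  B0 = {m0, n0}
  B1 = {m1, m3, n1, n3}
  B2 = {m2, n2}
m0 ∈ B0, n0 ∈ B0 → same block

bisimilar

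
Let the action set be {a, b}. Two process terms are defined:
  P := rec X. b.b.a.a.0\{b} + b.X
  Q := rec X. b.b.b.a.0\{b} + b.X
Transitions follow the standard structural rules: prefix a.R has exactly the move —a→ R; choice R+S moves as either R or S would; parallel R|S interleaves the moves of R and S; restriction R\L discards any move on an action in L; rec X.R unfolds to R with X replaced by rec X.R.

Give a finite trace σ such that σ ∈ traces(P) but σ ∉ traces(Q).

P's transition system — 5 states:
  u0 = rec X. b.b.a.a.0\{b} + b.X | ··b··> u0, ··b··> u1
  u1 = b.a.a.0\{b} | ··b··> u2
  u2 = a.a.0\{b} | ··a··> u3
  u3 = a.0\{b} | ··a··> u4
  u4 = 0\{b} | stopped
Q's transition system — 5 states:
  v0 = rec X. b.b.b.a.0\{b} + b.X | ··b··> v0, ··b··> v1
  v1 = b.b.a.0\{b} | ··b··> v2
  v2 = b.a.0\{b} | ··b··> v3
  v3 = a.0\{b} | ··a··> v4
  v4 = 0\{b} | stopped
Run σ = ⟨bba⟩ on P: start {u0}
  after b @ step 1: {u0, u1}
  after b @ step 2: {u0, u1, u2}
  after a @ step 3: {u3}
  — P admits the full trace.
Run σ = ⟨bba⟩ on Q: start {v0}
  after b @ step 1: {v0, v1}
  after b @ step 2: {v0, v1, v2}
  after a @ step 3: no successor for Q

bba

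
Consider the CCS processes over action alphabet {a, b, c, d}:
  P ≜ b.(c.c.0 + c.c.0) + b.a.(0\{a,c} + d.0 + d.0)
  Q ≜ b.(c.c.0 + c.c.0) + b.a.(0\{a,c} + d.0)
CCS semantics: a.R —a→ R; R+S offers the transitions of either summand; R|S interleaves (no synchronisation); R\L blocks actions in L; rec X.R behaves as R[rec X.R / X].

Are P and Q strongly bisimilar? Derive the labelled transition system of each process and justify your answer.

P ~ Q

P's transition system — 6 states:
  u0 = b.(c.c.0 + c.c.0) + b.a.(0\{a,c} + d.0 + d.0) | --b--▸ u1, --b--▸ u2
  u1 = a.(0\{a,c} + d.0 + d.0) | --a--▸ u3
  u2 = c.c.0 + c.c.0 | --c--▸ u4
  u3 = 0\{a,c} + d.0 + d.0 | --d--▸ u5
  u4 = c.0 | --c--▸ u5
  u5 = 0 | (no moves)
Q's transition system — 6 states:
  v0 = b.(c.c.0 + c.c.0) + b.a.(0\{a,c} + d.0) | --b--▸ v1, --b--▸ v2
  v1 = a.(0\{a,c} + d.0) | --a--▸ v3
  v2 = c.c.0 + c.c.0 | --c--▸ v4
  v3 = 0\{a,c} + d.0 | --d--▸ v5
  v4 = c.0 | --c--▸ v5
  v5 = 0 | (no moves)
Partition-refinement fixed point:
  B0 = {u0, v0}
  B1 = {u2, v2}
  B2 = {u4, v4}
  B3 = {u5, v5}
  B4 = {u1, v1}
  B5 = {u3, v3}
u0 ∈ B0, v0 ∈ B0 → same block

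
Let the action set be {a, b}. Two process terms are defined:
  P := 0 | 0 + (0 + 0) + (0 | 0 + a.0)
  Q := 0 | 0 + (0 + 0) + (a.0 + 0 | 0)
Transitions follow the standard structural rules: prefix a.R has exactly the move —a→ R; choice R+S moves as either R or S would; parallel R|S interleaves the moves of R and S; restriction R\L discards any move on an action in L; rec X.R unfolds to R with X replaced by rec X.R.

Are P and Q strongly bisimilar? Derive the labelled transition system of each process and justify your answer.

Reachable graph of P (2 states):
  p0 = 0 | 0 + (0 + 0) + (0 | 0 + a.0) ⊢ —a→ p1
  p1 = 0 ⊢ (no moves)
Reachable graph of Q (2 states):
  q0 = 0 | 0 + (0 + 0) + (a.0 + 0 | 0) ⊢ —a→ q1
  q1 = 0 ⊢ (no moves)
Partition-refinement fixed point:
  B0 = {p0, q0}
  B1 = {p1, q1}
p0 ∈ B0, q0 ∈ B0 → same block

bisimilar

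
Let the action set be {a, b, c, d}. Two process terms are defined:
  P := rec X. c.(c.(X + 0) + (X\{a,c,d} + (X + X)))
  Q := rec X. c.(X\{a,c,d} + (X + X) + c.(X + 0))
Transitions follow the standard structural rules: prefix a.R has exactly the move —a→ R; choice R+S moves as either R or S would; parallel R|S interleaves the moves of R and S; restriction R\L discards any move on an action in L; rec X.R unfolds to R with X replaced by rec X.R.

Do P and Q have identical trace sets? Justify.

YES

LTS(P): 3 reachable states
  u0 = rec X. c.(c.(X + 0) + (X\{a,c,d} + (X + X))) has moves ··c··> u1
  u1 = c.((rec X. c.(c.(X + 0) + (X\{a,c,d} + (X + X)))) + 0) + ((rec X. c.(c.(X + 0) + (X\{a,c,d} + (X + X))))\{a,c,d} + ((rec X. c.(c.(X + 0) + (X\{a,c,d} + (X + X)))) + (rec X. c.(c.(X + 0) + (X\{a,c,d} + (X + X)))))) has moves ··c··> u1, ··c··> u2
  u2 = (rec X. c.(c.(X + 0) + (X\{a,c,d} + (X + X)))) + 0 has moves ··c··> u1
LTS(Q): 3 reachable states
  v0 = rec X. c.(X\{a,c,d} + (X + X) + c.(X + 0)) has moves ··c··> v1
  v1 = (rec X. c.(X\{a,c,d} + (X + X) + c.(X + 0)))\{a,c,d} + ((rec X. c.(X\{a,c,d} + (X + X) + c.(X + 0))) + (rec X. c.(X\{a,c,d} + (X + X) + c.(X + 0)))) + c.((rec X. c.(X\{a,c,d} + (X + X) + c.(X + 0))) + 0) has moves ··c··> v1, ··c··> v2
  v2 = (rec X. c.(X\{a,c,d} + (X + X) + c.(X + 0))) + 0 has moves ··c··> v1
Bisimilarity quotient blocks:
  B0 = {u0, u1, u2, v0, v1, v2}
u0 ∈ B0, v0 ∈ B0 → same block
Bisimilar ⇒ trace-equivalent.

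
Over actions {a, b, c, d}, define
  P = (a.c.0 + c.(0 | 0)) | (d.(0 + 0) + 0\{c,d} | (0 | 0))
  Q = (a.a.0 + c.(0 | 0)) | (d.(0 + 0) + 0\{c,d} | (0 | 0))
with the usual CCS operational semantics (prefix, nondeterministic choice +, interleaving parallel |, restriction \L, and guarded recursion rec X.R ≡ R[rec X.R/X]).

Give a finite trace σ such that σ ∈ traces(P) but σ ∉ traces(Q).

ac

P's transition system — 8 states:
  s0 = (a.c.0 + c.(0 | 0)) | (d.(0 + 0) + 0\{c,d} | (0 | 0)) has moves --a--▸ s1, --c--▸ s2, --d--▸ s3
  s1 = c.0 | (d.(0 + 0) + 0\{c,d} | (0 | 0)) has moves --c--▸ s4, --d--▸ s5
  s2 = 0 | 0 | (d.(0 + 0) + 0\{c,d} | (0 | 0)) has moves --d--▸ s6
  s3 = (a.c.0 + c.(0 | 0)) | (0 + 0) has moves --a--▸ s5, --c--▸ s6
  s4 = 0 | (d.(0 + 0) + 0\{c,d} | (0 | 0)) has moves --d--▸ s7
  s5 = c.0 | (0 + 0) has moves --c--▸ s7
  s6 = 0 | 0 | (0 + 0) has moves stopped
  s7 = 0 | (0 + 0) has moves stopped
Q's transition system — 8 states:
  t0 = (a.a.0 + c.(0 | 0)) | (d.(0 + 0) + 0\{c,d} | (0 | 0)) has moves --a--▸ t1, --c--▸ t2, --d--▸ t3
  t1 = a.0 | (d.(0 + 0) + 0\{c,d} | (0 | 0)) has moves --a--▸ t4, --d--▸ t5
  t2 = 0 | 0 | (d.(0 + 0) + 0\{c,d} | (0 | 0)) has moves --d--▸ t6
  t3 = (a.a.0 + c.(0 | 0)) | (0 + 0) has moves --a--▸ t5, --c--▸ t6
  t4 = 0 | (d.(0 + 0) + 0\{c,d} | (0 | 0)) has moves --d--▸ t7
  t5 = a.0 | (0 + 0) has moves --a--▸ t7
  t6 = 0 | 0 | (0 + 0) has moves stopped
  t7 = 0 | (0 + 0) has moves stopped
Trace ⟨ac⟩ through P, begin at {s0}:
  after a @ step 1: {s1}
  after c @ step 2: {s4}
  — P admits the full trace.
Trace ⟨ac⟩ through Q, begin at {t0}:
  after a @ step 1: {t1}
  after c @ step 2: no successor for Q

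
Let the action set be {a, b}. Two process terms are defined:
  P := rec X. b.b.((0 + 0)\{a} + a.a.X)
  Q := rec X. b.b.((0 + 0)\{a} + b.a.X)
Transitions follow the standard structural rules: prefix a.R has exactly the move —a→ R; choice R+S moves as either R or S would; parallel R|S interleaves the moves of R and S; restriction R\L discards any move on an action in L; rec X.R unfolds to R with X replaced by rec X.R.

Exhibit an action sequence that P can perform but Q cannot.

bba

LTS(P): 4 reachable states
  u0 = rec X. b.b.((0 + 0)\{a} + a.a.X) | —b→ u1
  u1 = b.((0 + 0)\{a} + a.a.(rec X. b.b.((0 + 0)\{a} + a.a.X))) | —b→ u2
  u2 = (0 + 0)\{a} + a.a.(rec X. b.b.((0 + 0)\{a} + a.a.X)) | —a→ u3
  u3 = a.(rec X. b.b.((0 + 0)\{a} + a.a.X)) | —a→ u0
LTS(Q): 4 reachable states
  v0 = rec X. b.b.((0 + 0)\{a} + b.a.X) | —b→ v1
  v1 = b.((0 + 0)\{a} + b.a.(rec X. b.b.((0 + 0)\{a} + b.a.X))) | —b→ v2
  v2 = (0 + 0)\{a} + b.a.(rec X. b.b.((0 + 0)\{a} + b.a.X)) | —b→ v3
  v3 = a.(rec X. b.b.((0 + 0)\{a} + b.a.X)) | —a→ v0
Run σ = ⟨bba⟩ on P: start {u0}
  after b @ step 1: {u1}
  after b @ step 2: {u2}
  after a @ step 3: {u3}
  P completes σ.
Run σ = ⟨bba⟩ on Q: start {v0}
  after b @ step 1: {v1}
  after b @ step 2: {v2}
  after a @ step 3: ∅  — Q cannot continue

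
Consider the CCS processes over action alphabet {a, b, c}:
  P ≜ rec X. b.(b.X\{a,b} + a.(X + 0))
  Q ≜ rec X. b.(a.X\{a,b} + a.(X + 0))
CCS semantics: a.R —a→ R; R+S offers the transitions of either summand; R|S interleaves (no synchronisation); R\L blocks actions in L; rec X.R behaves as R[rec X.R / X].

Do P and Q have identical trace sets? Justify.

traces(P) ≠ traces(Q) — witness ⟨bb⟩

LTS(P): 4 reachable states
  s0 = rec X. b.(b.X\{a,b} + a.(X + 0)) :: -b-> s1
  s1 = b.(rec X. b.(b.X\{a,b} + a.(X + 0)))\{a,b} + a.((rec X. b.(b.X\{a,b} + a.(X + 0))) + 0) :: -a-> s2, -b-> s3
  s2 = (rec X. b.(b.X\{a,b} + a.(X + 0))) + 0 :: -b-> s1
  s3 = (rec X. b.(b.X\{a,b} + a.(X + 0)))\{a,b} :: ∅
LTS(Q): 4 reachable states
  t0 = rec X. b.(a.X\{a,b} + a.(X + 0)) :: -b-> t1
  t1 = a.(rec X. b.(a.X\{a,b} + a.(X + 0)))\{a,b} + a.((rec X. b.(a.X\{a,b} + a.(X + 0))) + 0) :: -a-> t2, -a-> t3
  t2 = (rec X. b.(a.X\{a,b} + a.(X + 0))) + 0 :: -b-> t1
  t3 = (rec X. b.(a.X\{a,b} + a.(X + 0)))\{a,b} :: ∅
Executing bb from P (initial set {s0}):
  step 1 (b): {s1}
  step 2 (b): {s3}
  P completes σ.
Executing bb from Q (initial set {t0}):
  step 1 (b): {t1}
  step 2 (b): ∅  — Q cannot continue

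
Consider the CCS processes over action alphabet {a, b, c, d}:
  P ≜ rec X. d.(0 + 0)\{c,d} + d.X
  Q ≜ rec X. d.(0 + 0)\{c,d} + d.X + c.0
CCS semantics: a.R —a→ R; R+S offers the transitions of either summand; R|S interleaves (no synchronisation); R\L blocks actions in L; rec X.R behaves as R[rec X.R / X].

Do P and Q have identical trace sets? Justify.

LTS(P): 2 reachable states
  p0 = rec X. d.(0 + 0)\{c,d} + d.X | ··d··> p0, ··d··> p1
  p1 = (0 + 0)\{c,d} | ∅
LTS(Q): 3 reachable states
  q0 = rec X. d.(0 + 0)\{c,d} + d.X + c.0 | ··c··> q1, ··d··> q0, ··d··> q2
  q1 = 0 | ∅
  q2 = (0 + 0)\{c,d} | ∅
Run σ = ⟨c⟩ on Q: start {q0}
  step 1 (c): {q1}
  Q completes σ.
Run σ = ⟨c⟩ on P: start {p0}
  step 1 (c): ∅  — P cannot continue

trace-distinct — witness ⟨c⟩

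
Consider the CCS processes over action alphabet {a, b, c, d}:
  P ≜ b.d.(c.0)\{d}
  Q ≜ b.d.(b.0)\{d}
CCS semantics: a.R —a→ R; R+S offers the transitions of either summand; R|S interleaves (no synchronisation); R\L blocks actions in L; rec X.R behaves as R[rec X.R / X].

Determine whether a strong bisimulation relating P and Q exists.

P's transition system — 4 states:
  s0 = b.d.(c.0)\{d} | -b-> s1
  s1 = d.(c.0)\{d} | -d-> s2
  s2 = (c.0)\{d} | -c-> s3
  s3 = 0\{d} | ∅
Q's transition system — 4 states:
  t0 = b.d.(b.0)\{d} | -b-> t1
  t1 = d.(b.0)\{d} | -d-> t2
  t2 = (b.0)\{d} | -b-> t3
  t3 = 0\{d} | ∅
Coarsest stable partition (strong bisimilarity classes):
  B0 = {s0}
  B1 = {s1}
  B2 = {s2}
  B3 = {s3, t3}
  B4 = {t0}
  B5 = {t1}
  B6 = {t2}
s0 ∈ B0, t0 ∈ B4 → different blocks

not bisimilar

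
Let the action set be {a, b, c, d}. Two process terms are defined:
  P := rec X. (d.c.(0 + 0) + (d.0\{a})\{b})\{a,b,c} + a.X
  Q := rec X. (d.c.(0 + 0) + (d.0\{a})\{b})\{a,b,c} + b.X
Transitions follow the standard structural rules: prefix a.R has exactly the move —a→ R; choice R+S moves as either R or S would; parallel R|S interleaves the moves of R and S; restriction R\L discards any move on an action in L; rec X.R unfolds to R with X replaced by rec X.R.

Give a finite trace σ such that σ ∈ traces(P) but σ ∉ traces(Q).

a

LTS(P): 3 reachable states
  s0 = rec X. (d.c.(0 + 0) + (d.0\{a})\{b})\{a,b,c} + a.X :: --a--▸ s0, --d--▸ s1, --d--▸ s2
  s1 = (c.(0 + 0))\{a,b,c} :: stopped
  s2 = 0\{a}\{b}\{a,b,c} :: stopped
LTS(Q): 3 reachable states
  t0 = rec X. (d.c.(0 + 0) + (d.0\{a})\{b})\{a,b,c} + b.X :: --b--▸ t0, --d--▸ t1, --d--▸ t2
  t1 = (c.(0 + 0))\{a,b,c} :: stopped
  t2 = 0\{a}\{b}\{a,b,c} :: stopped
Run σ = ⟨a⟩ on P: start {s0}
  step 1 (a): {s0}
  — P admits the full trace.
Run σ = ⟨a⟩ on Q: start {t0}
  step 1 (a): no successor for Q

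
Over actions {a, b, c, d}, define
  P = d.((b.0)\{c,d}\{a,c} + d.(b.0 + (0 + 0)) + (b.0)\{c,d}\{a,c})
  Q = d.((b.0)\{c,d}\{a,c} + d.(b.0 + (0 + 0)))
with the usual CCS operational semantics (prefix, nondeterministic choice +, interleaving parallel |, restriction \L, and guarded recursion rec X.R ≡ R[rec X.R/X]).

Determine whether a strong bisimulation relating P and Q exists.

P's transition system — 5 states:
  m0 = d.((b.0)\{c,d}\{a,c} + d.(b.0 + (0 + 0)) + (b.0)\{c,d}\{a,c}) ⊢ ··d··> m1
  m1 = (b.0)\{c,d}\{a,c} + d.(b.0 + (0 + 0)) + (b.0)\{c,d}\{a,c} ⊢ ··b··> m2, ··d··> m3
  m2 = 0\{c,d}\{a,c} ⊢ ∅
  m3 = b.0 + (0 + 0) ⊢ ··b··> m4
  m4 = 0 ⊢ ∅
Q's transition system — 5 states:
  n0 = d.((b.0)\{c,d}\{a,c} + d.(b.0 + (0 + 0))) ⊢ ··d··> n1
  n1 = (b.0)\{c,d}\{a,c} + d.(b.0 + (0 + 0)) ⊢ ··b··> n2, ··d··> n3
  n2 = 0\{c,d}\{a,c} ⊢ ∅
  n3 = b.0 + (0 + 0) ⊢ ··b··> n4
  n4 = 0 ⊢ ∅
Partition-refinement fixed point:
  B0 = {m0, n0}
  B1 = {m1, n1}
  B2 = {m3, n3}
  B3 = {m2, m4, n2, n4}
m0 ∈ B0, n0 ∈ B0 → same block

YES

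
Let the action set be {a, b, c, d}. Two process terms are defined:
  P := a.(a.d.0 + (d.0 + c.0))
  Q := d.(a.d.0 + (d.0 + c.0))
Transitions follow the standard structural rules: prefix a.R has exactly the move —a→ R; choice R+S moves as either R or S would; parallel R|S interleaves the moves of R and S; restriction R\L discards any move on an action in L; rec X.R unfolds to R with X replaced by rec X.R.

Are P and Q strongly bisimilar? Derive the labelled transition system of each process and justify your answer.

Reachable graph of P (4 states):
  m0 = a.(a.d.0 + (d.0 + c.0)) | --a--▸ m1
  m1 = a.d.0 + (d.0 + c.0) | --a--▸ m2, --c--▸ m3, --d--▸ m3
  m2 = d.0 | --d--▸ m3
  m3 = 0 | (no moves)
Reachable graph of Q (4 states):
  n0 = d.(a.d.0 + (d.0 + c.0)) | --d--▸ n1
  n1 = a.d.0 + (d.0 + c.0) | --a--▸ n2, --c--▸ n3, --d--▸ n3
  n2 = d.0 | --d--▸ n3
  n3 = 0 | (no moves)
Partition-refinement fixed point:
  B0 = {m0}
  B1 = {m1, n1}
  B2 = {m3, n3}
  B3 = {m2, n2}
  B4 = {n0}
m0 ∈ B0, n0 ∈ B4 → different blocks

P ≁ Q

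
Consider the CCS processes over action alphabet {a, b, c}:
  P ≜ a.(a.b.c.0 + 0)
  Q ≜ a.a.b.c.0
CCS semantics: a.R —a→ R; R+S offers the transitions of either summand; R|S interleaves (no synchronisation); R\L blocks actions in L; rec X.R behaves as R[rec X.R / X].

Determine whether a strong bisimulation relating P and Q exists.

P's transition system — 5 states:
  p0 = a.(a.b.c.0 + 0) ⊢ -a-> p1
  p1 = a.b.c.0 + 0 ⊢ -a-> p2
  p2 = b.c.0 ⊢ -b-> p3
  p3 = c.0 ⊢ -c-> p4
  p4 = 0 ⊢ (no moves)
Q's transition system — 5 states:
  q0 = a.a.b.c.0 ⊢ -a-> q1
  q1 = a.b.c.0 ⊢ -a-> q2
  q2 = b.c.0 ⊢ -b-> q3
  q3 = c.0 ⊢ -c-> q4
  q4 = 0 ⊢ (no moves)
Coarsest stable partition (strong bisimilarity classes):
  B0 = {p0, q0}
  B1 = {p1, q1}
  B2 = {p2, q2}
  B3 = {p3, q3}
  B4 = {p4, q4}
p0 ∈ B0, q0 ∈ B0 → same block

P ~ Q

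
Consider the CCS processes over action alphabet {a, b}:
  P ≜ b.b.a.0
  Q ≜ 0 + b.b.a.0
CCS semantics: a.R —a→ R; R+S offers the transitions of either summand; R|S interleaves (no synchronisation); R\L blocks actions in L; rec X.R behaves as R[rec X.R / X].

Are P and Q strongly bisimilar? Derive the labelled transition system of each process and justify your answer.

Reachable graph of P (4 states):
  u0 = b.b.a.0 → -b-> u1
  u1 = b.a.0 → -b-> u2
  u2 = a.0 → -a-> u3
  u3 = 0 → (no moves)
Reachable graph of Q (4 states):
  v0 = 0 + b.b.a.0 → -b-> v1
  v1 = b.a.0 → -b-> v2
  v2 = a.0 → -a-> v3
  v3 = 0 → (no moves)
Bisimilarity quotient blocks:
  B0 = {u0, v0}
  B1 = {u1, v1}
  B2 = {u2, v2}
  B3 = {u3, v3}
u0 ∈ B0, v0 ∈ B0 → same block

YES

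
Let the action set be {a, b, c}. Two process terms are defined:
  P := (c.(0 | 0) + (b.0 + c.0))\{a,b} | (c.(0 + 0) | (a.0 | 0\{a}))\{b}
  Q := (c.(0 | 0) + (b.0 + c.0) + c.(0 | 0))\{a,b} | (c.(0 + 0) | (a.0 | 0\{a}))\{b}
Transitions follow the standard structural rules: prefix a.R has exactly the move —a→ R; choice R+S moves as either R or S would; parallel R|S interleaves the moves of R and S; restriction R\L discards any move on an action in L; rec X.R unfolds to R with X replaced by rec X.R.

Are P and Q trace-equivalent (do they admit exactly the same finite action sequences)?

Reachable graph of P (12 states):
  p0 = (c.(0 | 0) + (b.0 + c.0))\{a,b} | (c.(0 + 0) | (a.0 | 0\{a}))\{b} ⊢ ··a··> p1, ··c··> p2, ··c··> p3, ··c··> p4
  p1 = (c.(0 | 0) + (b.0 + c.0))\{a,b} | (c.(0 + 0) | (0 | 0\{a}))\{b} ⊢ ··c··> p5, ··c··> p6, ··c··> p7
  p2 = (0 | 0)\{a,b} | (c.(0 + 0) | (a.0 | 0\{a}))\{b} ⊢ ··a··> p5, ··c··> p8
  p3 = (c.(0 | 0) + (b.0 + c.0))\{a,b} | ((0 + 0) | (a.0 | 0\{a}))\{b} ⊢ ··a··> p6, ··c··> p8, ··c··> p9
  p4 = 0\{a,b} | (c.(0 + 0) | (a.0 | 0\{a}))\{b} ⊢ ··a··> p7, ··c··> p9
  p5 = (0 | 0)\{a,b} | (c.(0 + 0) | (0 | 0\{a}))\{b} ⊢ ··c··> p10
  p6 = (c.(0 | 0) + (b.0 + c.0))\{a,b} | ((0 + 0) | (0 | 0\{a}))\{b} ⊢ ··c··> p10, ··c··> p11
  p7 = 0\{a,b} | (c.(0 + 0) | (0 | 0\{a}))\{b} ⊢ ··c··> p11
  p8 = (0 | 0)\{a,b} | ((0 + 0) | (a.0 | 0\{a}))\{b} ⊢ ··a··> p10
  p9 = 0\{a,b} | ((0 + 0) | (a.0 | 0\{a}))\{b} ⊢ ··a··> p11
  p10 = (0 | 0)\{a,b} | ((0 + 0) | (0 | 0\{a}))\{b} ⊢ stopped
  p11 = 0\{a,b} | ((0 + 0) | (0 | 0\{a}))\{b} ⊢ stopped
Reachable graph of Q (12 states):
  q0 = (c.(0 | 0) + (b.0 + c.0) + c.(0 | 0))\{a,b} | (c.(0 + 0) | (a.0 | 0\{a}))\{b} ⊢ ··a··> q1, ··c··> q2, ··c··> q3, ··c··> q4
  q1 = (c.(0 | 0) + (b.0 + c.0) + c.(0 | 0))\{a,b} | (c.(0 + 0) | (0 | 0\{a}))\{b} ⊢ ··c··> q5, ··c··> q6, ··c··> q7
  q2 = (0 | 0)\{a,b} | (c.(0 + 0) | (a.0 | 0\{a}))\{b} ⊢ ··a··> q5, ··c··> q8
  q3 = (c.(0 | 0) + (b.0 + c.0) + c.(0 | 0))\{a,b} | ((0 + 0) | (a.0 | 0\{a}))\{b} ⊢ ··a··> q6, ··c··> q8, ··c··> q9
  q4 = 0\{a,b} | (c.(0 + 0) | (a.0 | 0\{a}))\{b} ⊢ ··a··> q7, ··c··> q9
  q5 = (0 | 0)\{a,b} | (c.(0 + 0) | (0 | 0\{a}))\{b} ⊢ ··c··> q10
  q6 = (c.(0 | 0) + (b.0 + c.0) + c.(0 | 0))\{a,b} | ((0 + 0) | (0 | 0\{a}))\{b} ⊢ ··c··> q10, ··c··> q11
  q7 = 0\{a,b} | (c.(0 + 0) | (0 | 0\{a}))\{b} ⊢ ··c··> q11
  q8 = (0 | 0)\{a,b} | ((0 + 0) | (a.0 | 0\{a}))\{b} ⊢ ··a··> q10
  q9 = 0\{a,b} | ((0 + 0) | (a.0 | 0\{a}))\{b} ⊢ ··a··> q11
  q10 = (0 | 0)\{a,b} | ((0 + 0) | (0 | 0\{a}))\{b} ⊢ stopped
  q11 = 0\{a,b} | ((0 + 0) | (0 | 0\{a}))\{b} ⊢ stopped
Partition-refinement fixed point:
  B0 = {p0, q0}
  B1 = {p2, p3, p4, q2, q3, q4}
  B2 = {p5, p6, p7, q5, q6, q7}
  B3 = {p10, p11, q10, q11}
  B4 = {p8, p9, q8, q9}
  B5 = {p1, q1}
p0 ∈ B0, q0 ∈ B0 → same block
Bisimilar ⇒ trace-equivalent.

traces(P) = traces(Q)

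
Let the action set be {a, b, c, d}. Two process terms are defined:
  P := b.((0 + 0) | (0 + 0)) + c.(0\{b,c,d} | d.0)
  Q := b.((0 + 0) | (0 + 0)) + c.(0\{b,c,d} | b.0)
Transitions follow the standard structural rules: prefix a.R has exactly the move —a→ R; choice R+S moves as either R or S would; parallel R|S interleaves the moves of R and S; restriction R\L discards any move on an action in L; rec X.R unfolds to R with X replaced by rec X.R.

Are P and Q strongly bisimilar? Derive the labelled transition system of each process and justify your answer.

LTS(P): 4 reachable states
  p0 = b.((0 + 0) | (0 + 0)) + c.(0\{b,c,d} | d.0) → --b--▸ p1, --c--▸ p2
  p1 = (0 + 0) | (0 + 0) → deadlocked
  p2 = 0\{b,c,d} | d.0 → --d--▸ p3
  p3 = 0\{b,c,d} | 0 → deadlocked
LTS(Q): 4 reachable states
  q0 = b.((0 + 0) | (0 + 0)) + c.(0\{b,c,d} | b.0) → --b--▸ q1, --c--▸ q2
  q1 = (0 + 0) | (0 + 0) → deadlocked
  q2 = 0\{b,c,d} | b.0 → --b--▸ q3
  q3 = 0\{b,c,d} | 0 → deadlocked
Partition-refinement fixed point:
  B0 = {p0}
  B1 = {p2}
  B2 = {p1, p3, q1, q3}
  B3 = {q0}
  B4 = {q2}
p0 ∈ B0, q0 ∈ B3 → different blocks

not bisimilar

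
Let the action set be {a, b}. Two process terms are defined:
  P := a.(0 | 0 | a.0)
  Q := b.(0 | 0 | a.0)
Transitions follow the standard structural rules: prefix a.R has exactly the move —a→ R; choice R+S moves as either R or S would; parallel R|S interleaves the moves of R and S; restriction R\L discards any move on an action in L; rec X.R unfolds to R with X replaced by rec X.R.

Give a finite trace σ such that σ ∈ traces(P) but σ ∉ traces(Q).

a

LTS(P): 3 reachable states
  s0 = a.(0 | 0 | a.0) has moves =a=> s1
  s1 = 0 | 0 | a.0 has moves =a=> s2
  s2 = 0 | 0 | 0 has moves deadlocked
LTS(Q): 3 reachable states
  t0 = b.(0 | 0 | a.0) has moves =b=> t1
  t1 = 0 | 0 | a.0 has moves =a=> t2
  t2 = 0 | 0 | 0 has moves deadlocked
Trace ⟨a⟩ through P, begin at {s0}:
  after a @ step 1: {s1}
  P completes σ.
Trace ⟨a⟩ through Q, begin at {t0}:
  after a @ step 1: ∅ (Q stuck)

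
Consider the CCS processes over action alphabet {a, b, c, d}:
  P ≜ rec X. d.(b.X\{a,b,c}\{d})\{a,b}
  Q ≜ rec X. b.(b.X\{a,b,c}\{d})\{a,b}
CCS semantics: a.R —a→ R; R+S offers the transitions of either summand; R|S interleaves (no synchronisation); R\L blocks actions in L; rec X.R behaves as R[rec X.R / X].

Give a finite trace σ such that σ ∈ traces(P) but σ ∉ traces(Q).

P's transition system — 2 states:
  s0 = rec X. d.(b.X\{a,b,c}\{d})\{a,b} :: —d→ s1
  s1 = (b.(rec X. d.(b.X\{a,b,c}\{d})\{a,b})\{a,b,c}\{d})\{a,b} :: (no moves)
Q's transition system — 2 states:
  t0 = rec X. b.(b.X\{a,b,c}\{d})\{a,b} :: —b→ t1
  t1 = (b.(rec X. b.(b.X\{a,b,c}\{d})\{a,b})\{a,b,c}\{d})\{a,b} :: (no moves)
Executing d from P (initial set {s0}):
  step 1 (d): {s1}
  P completes σ.
Executing d from Q (initial set {t0}):
  step 1 (d): ∅ (Q stuck)

d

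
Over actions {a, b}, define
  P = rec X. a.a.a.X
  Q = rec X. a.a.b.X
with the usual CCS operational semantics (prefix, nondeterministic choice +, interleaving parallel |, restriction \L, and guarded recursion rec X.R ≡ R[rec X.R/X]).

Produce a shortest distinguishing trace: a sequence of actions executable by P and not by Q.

Reachable graph of P (3 states):
  m0 = rec X. a.a.a.X → -a-> m1
  m1 = a.a.(rec X. a.a.a.X) → -a-> m2
  m2 = a.(rec X. a.a.a.X) → -a-> m0
Reachable graph of Q (3 states):
  n0 = rec X. a.a.b.X → -a-> n1
  n1 = a.b.(rec X. a.a.b.X) → -a-> n2
  n2 = b.(rec X. a.a.b.X) → -b-> n0
Trace ⟨aaa⟩ through P, begin at {m0}:
  [1] a ⇒ {m1}
  [2] a ⇒ {m2}
  [3] a ⇒ {m0}
  P completes σ.
Trace ⟨aaa⟩ through Q, begin at {n0}:
  [1] a ⇒ {n1}
  [2] a ⇒ {n2}
  [3] a ⇒ no successor for Q

aaa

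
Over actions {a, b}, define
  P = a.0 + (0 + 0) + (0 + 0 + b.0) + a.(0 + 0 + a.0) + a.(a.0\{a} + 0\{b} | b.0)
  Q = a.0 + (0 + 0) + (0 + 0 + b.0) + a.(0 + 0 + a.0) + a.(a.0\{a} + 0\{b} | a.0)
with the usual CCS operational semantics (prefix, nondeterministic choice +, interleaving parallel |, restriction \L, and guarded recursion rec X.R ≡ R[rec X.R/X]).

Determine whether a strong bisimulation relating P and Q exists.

P ≁ Q

Reachable graph of P (6 states):
  s0 = a.0 + (0 + 0) + (0 + 0 + b.0) + a.(0 + 0 + a.0) + a.(a.0\{a} + 0\{b} | b.0) has moves --a--▸ s1, --a--▸ s2, --a--▸ s3, --b--▸ s1
  s1 = 0 has moves (no moves)
  s2 = 0 + 0 + a.0 has moves --a--▸ s1
  s3 = a.0\{a} + 0\{b} | b.0 has moves --a--▸ s4, --b--▸ s5
  s4 = 0\{a} has moves (no moves)
  s5 = 0\{b} | 0 has moves (no moves)
Reachable graph of Q (6 states):
  t0 = a.0 + (0 + 0) + (0 + 0 + b.0) + a.(0 + 0 + a.0) + a.(a.0\{a} + 0\{b} | a.0) has moves --a--▸ t1, --a--▸ t2, --a--▸ t3, --b--▸ t1
  t1 = 0 has moves (no moves)
  t2 = 0 + 0 + a.0 has moves --a--▸ t1
  t3 = a.0\{a} + 0\{b} | a.0 has moves --a--▸ t4, --a--▸ t5
  t4 = 0\{a} has moves (no moves)
  t5 = 0\{b} | 0 has moves (no moves)
Partition-refinement fixed point:
  B0 = {s0}
  B1 = {s1, s4, s5, t1, t4, t5}
  B2 = {s3}
  B3 = {s2, t2, t3}
  B4 = {t0}
s0 ∈ B0, t0 ∈ B4 → different blocks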